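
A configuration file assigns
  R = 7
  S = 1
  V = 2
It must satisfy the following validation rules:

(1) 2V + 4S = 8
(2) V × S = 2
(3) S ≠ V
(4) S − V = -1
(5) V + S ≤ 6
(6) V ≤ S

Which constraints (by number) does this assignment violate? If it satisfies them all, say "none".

(1) 2V + 4S = 2(2) + 4(1) = 8  true
(2) V × S = 2 × 1 = 2  true
(3) S = 1, V = 2; distinct  true
(4) S − V = 1 − 2 = -1  true
(5) V + S = 2 + 1 = 3; 3 ≤ 6  true
(6) V = 2, S = 1; 2 > 1 (want ≤)  false

Constraint 6 is violated.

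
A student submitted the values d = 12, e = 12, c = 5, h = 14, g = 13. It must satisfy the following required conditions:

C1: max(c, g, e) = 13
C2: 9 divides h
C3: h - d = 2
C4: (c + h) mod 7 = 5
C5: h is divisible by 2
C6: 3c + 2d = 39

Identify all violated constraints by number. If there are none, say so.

C1: max(5, 13, 12) = 13 — OK.
C2: 14 = 9*1 + 5, so 9 does not divide 14 — violated.
C3: h - d = 14 - 12 = 2 — OK.
C4: c + h = 19; 19 mod 7 = 5 — OK.
C5: 14 / 2 = 7, so 2 divides 14 — OK.
C6: 3c + 2d = 3(5) + 2(12) = 39 — OK.

The assignment fails constraint 2.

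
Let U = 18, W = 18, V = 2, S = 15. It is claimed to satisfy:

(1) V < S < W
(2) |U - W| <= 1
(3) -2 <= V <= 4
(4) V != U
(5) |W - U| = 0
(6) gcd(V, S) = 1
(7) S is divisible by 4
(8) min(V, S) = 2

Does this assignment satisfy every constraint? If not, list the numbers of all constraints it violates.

Constraint 7 does not hold.

(1) values 2 < 15 < 18 — satisfied.
(2) |18 - 18| = 0; 0 ≤ 1 — satisfied.
(3) V = 2 lies in [-2, 4] — satisfied.
(4) V = 2, U = 18; distinct — satisfied.
(5) |18 - 18| = 0 — satisfied.
(6) gcd(2, 15) = 1 — satisfied.
(7) 15 = 4*3 + 3, so 4 does not divide 15 — violated.
(8) min(2, 15) = 2 — satisfied.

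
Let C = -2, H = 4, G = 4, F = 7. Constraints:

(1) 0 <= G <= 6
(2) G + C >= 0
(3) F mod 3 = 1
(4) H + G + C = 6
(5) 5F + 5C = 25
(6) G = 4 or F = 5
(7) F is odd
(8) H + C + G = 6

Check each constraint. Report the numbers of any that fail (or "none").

(1) G = 4 lies in [0, 6]  OK
(2) G + C = 4 + (-2) = 2; 2 ≥ 0  OK
(3) 7 mod 3 = 1  OK
(4) H + G + C = 4 + 4 + (-2) = 6  OK
(5) 5F + 5C = 5(7) + 5(-2) = 25  OK
(6) G = 4 = 4 (first disjunct)  OK
(7) F = 7 is odd  OK
(8) H + C + G = 4 + (-2) + 4 = 6  OK

The assignment satisfies every constraint.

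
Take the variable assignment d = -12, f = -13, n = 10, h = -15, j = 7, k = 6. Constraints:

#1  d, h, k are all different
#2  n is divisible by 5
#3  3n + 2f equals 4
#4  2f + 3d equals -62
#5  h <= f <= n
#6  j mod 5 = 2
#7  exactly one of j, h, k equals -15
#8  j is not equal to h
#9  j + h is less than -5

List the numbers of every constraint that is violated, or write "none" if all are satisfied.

#1 values -12, -15, 6 are pairwise distinct — satisfied.
#2 10 / 5 = 2, so 5 divides 10 — satisfied.
#3 3n + 2f = 3(10) + 2(-13) = 4 — satisfied.
#4 2f + 3d = 2(-13) + 3(-12) = -62 — satisfied.
#5 values -15 <= -13 <= 10 — satisfied.
#6 7 mod 5 = 2 — satisfied.
#7 j=7, h=-15, k=6; 1 of them equals -15 — satisfied.
#8 j = 7, h = -15; distinct — satisfied.
#9 j + h = 7 + (-15) = -8; -8 < -5 — satisfied.

Yes — all constraints hold.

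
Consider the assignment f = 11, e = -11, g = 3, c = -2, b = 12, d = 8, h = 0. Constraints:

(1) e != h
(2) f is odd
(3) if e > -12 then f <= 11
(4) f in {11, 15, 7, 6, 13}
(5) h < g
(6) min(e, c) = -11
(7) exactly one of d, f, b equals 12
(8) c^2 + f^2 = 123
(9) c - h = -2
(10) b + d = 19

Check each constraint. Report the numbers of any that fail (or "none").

Constraints 8 and 10 are violated.

(1) e = -11, h = 0; distinct  holds
(2) f = 11 is odd  holds
(3) e = -11 > -12, so we need f ≤ 11; f = 11 ≤ 11  holds
(4) f = 11 is in {11, 15, 7, 6, 13}  holds
(5) h = 0, g = 3; 0 < 3  holds
(6) min(-11, -2) = -11  holds
(7) d=8, f=11, b=12; 1 of them equals 12  holds
(8) c^2 + f^2 = (-2)^2 + 11^2 = 4 + 121 = 125, not 123  fails
(9) c - h = -2 - 0 = -2  holds
(10) b + d = 12 + 8 = 20, not 19  fails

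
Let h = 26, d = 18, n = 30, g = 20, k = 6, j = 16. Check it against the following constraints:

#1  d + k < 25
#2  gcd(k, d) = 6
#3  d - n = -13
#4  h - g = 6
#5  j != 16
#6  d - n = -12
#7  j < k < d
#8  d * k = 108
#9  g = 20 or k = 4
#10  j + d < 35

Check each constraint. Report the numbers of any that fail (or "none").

Constraints 3, 5, and 7 do not hold.

#1 d + k = 18 + 6 = 24; 24 < 25  holds
#2 gcd(6, 18) = 6  holds
#3 d - n = 18 - 30 = -12, not -13  fails
#4 h - g = 26 - 20 = 6  holds
#5 j = 16, but 16 is required to differ  fails
#6 d - n = 18 - 30 = -12  holds
#7 values 16, 6, 18; j = 16 is not < k = 6  fails
#8 d * k = 18 * 6 = 108  holds
#9 g = 20 = 20 (first disjunct)  holds
#10 j + d = 16 + 18 = 34; 34 < 35  holds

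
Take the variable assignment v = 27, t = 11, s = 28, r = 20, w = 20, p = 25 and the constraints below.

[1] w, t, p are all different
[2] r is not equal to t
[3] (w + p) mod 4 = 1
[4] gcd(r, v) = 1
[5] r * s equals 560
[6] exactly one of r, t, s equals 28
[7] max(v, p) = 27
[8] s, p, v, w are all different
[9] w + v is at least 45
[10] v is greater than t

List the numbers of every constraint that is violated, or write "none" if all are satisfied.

[1] values 20, 11, 25 are pairwise distinct — holds.
[2] r = 20, t = 11; distinct — holds.
[3] w + p = 45; 45 mod 4 = 1 — holds.
[4] gcd(20, 27) = 1 — holds.
[5] r * s = 20 * 28 = 560 — holds.
[6] r=20, t=11, s=28; 1 of them equals 28 — holds.
[7] max(27, 25) = 27 — holds.
[8] values 28, 25, 27, 20 are pairwise distinct — holds.
[9] w + v = 20 + 27 = 47; 47 ≥ 45 — holds.
[10] v = 27, t = 11; 27 > 11 — holds.

The assignment satisfies every constraint.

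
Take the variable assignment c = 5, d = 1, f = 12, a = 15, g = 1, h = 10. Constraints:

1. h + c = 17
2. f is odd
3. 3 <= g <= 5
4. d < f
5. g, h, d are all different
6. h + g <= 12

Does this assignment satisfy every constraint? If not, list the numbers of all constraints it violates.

1. h + c = 10 + 5 = 15, not 17  FAIL
2. f = 12 is even  FAIL
3. g = 1 is outside [3, 5]  FAIL
4. d = 1, f = 12; 1 < 12  OK
5. g = d = 1, not all different  FAIL
6. h + g = 10 + 1 = 11; 11 ≤ 12  OK

Constraints 1, 2, 3, and 5 are violated.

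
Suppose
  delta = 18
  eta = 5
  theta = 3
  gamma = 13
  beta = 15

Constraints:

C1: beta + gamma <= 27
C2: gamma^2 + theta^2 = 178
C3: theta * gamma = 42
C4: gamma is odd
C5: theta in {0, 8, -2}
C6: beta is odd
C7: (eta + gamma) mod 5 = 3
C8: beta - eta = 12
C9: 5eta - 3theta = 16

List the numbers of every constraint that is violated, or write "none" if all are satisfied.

C1: beta + gamma = 15 + 13 = 28; 28 > 27, bound 27 not met — does not hold.
C2: gamma^2 + theta^2 = 13^2 + 3^2 = 169 + 9 = 178 — holds.
C3: theta * gamma = 3 * 13 = 39, not 42 — does not hold.
C4: gamma = 13 is odd — holds.
C5: theta = 3 is not in {0, 8, -2} — does not hold.
C6: beta = 15 is odd — holds.
C7: eta + gamma = 18; 18 mod 5 = 3 — holds.
C8: beta - eta = 15 - 5 = 10, not 12 — does not hold.
C9: 5eta - 3theta = 5(5) - 3(3) = 16 — holds.

No — constraints 1, 3, 5, and 8 are not satisfied.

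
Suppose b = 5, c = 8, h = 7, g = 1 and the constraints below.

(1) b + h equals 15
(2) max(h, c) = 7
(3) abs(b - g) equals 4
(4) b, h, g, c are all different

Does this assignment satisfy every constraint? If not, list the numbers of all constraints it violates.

(1) b + h = 5 + 7 = 12, not 15  FAIL
(2) max(7, 8) = 8, not 7  FAIL
(3) abs(5 - 1) = 4  OK
(4) values 5, 7, 1, 8 are pairwise distinct  OK

No — constraints 1 and 2 are not satisfied.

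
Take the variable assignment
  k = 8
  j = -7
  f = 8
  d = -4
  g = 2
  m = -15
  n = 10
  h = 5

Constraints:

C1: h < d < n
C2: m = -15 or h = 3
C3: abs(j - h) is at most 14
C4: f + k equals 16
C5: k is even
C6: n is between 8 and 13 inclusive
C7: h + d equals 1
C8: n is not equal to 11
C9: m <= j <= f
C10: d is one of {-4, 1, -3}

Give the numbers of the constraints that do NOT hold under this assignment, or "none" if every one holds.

Violated: 1.

C1: values 5, -4, 10; h = 5 is not < d = -4  false
C2: m = -15 = -15 (first disjunct)  true
C3: abs(-7 - 5) = 12; 12 ≤ 14  true
C4: f + k = 8 + 8 = 16  true
C5: k = 8 is even  true
C6: n = 10 lies in [8, 13]  true
C7: h + d = 5 + (-4) = 1  true
C8: n = 10, and 10 ≠ 11  true
C9: values -15 <= -7 <= 8  true
C10: d = -4 is in {-4, 1, -3}  true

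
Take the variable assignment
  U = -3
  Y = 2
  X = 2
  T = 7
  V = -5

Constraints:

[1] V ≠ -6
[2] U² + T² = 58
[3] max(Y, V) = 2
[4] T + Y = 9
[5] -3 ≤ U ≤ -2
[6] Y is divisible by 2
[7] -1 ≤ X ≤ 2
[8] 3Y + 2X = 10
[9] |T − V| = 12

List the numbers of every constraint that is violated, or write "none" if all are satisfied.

Yes — all constraints hold.

[1] V = -5, and -5 ≠ -6  true
[2] U² + T² = (-3)² + 7² = 9 + 49 = 58  true
[3] max(2, -5) = 2  true
[4] T + Y = 7 + 2 = 9  true
[5] U = -3 lies in [-3, -2]  true
[6] 2 / 2 = 1, so 2 divides 2  true
[7] X = 2 lies in [-1, 2]  true
[8] 3Y + 2X = 3(2) + 2(2) = 10  true
[9] |7 − (-5)| = 12  true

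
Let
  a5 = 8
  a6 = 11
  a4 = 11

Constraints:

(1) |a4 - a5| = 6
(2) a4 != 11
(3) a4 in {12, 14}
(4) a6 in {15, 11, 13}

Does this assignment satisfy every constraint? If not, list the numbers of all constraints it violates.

(1) |11 - 8| = 3, not 6 — fails.
(2) a4 = 11, but 11 is required to differ — fails.
(3) a4 = 11 is not in {12, 14} — fails.
(4) a6 = 11 is in {15, 11, 13} — holds.

Constraints 1, 2, 3 are violated.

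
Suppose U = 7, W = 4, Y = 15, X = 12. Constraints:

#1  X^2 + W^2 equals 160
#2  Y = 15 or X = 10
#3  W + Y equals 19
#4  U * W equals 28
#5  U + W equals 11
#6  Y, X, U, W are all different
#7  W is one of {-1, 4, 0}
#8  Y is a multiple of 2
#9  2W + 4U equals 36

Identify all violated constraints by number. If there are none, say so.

#1 X^2 + W^2 = 12^2 + 4^2 = 144 + 16 = 160  yes
#2 Y = 15 = 15 (first disjunct)  yes
#3 W + Y = 4 + 15 = 19  yes
#4 U * W = 7 * 4 = 28  yes
#5 U + W = 7 + 4 = 11  yes
#6 values 15, 12, 7, 4 are pairwise distinct  yes
#7 W = 4 is in {-1, 4, 0}  yes
#8 15 = 2*7 + 1, so 2 does not divide 15  no
#9 2W + 4U = 2(4) + 4(7) = 36  yes

Violated: 8.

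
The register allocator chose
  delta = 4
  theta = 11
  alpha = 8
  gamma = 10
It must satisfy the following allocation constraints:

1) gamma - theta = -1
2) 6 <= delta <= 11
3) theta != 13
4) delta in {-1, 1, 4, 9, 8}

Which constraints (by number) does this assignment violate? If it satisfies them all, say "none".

Constraint 2 does not hold.

1) gamma - theta = 10 - 11 = -1 — OK.
2) delta = 4 is outside [6, 11] — violated.
3) theta = 11, and 11 ≠ 13 — OK.
4) delta = 4 is in {-1, 1, 4, 9, 8} — OK.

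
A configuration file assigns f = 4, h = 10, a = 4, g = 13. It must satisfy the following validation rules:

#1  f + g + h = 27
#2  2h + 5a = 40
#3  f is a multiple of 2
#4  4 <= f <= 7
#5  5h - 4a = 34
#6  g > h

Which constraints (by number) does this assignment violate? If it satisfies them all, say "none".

None — every constraint holds.

#1 f + g + h = 4 + 13 + 10 = 27 — holds.
#2 2h + 5a = 2(10) + 5(4) = 40 — holds.
#3 4 / 2 = 2, so 2 divides 4 — holds.
#4 f = 4 lies in [4, 7] — holds.
#5 5h - 4a = 5(10) - 4(4) = 34 — holds.
#6 g = 13, h = 10; 13 > 10 — holds.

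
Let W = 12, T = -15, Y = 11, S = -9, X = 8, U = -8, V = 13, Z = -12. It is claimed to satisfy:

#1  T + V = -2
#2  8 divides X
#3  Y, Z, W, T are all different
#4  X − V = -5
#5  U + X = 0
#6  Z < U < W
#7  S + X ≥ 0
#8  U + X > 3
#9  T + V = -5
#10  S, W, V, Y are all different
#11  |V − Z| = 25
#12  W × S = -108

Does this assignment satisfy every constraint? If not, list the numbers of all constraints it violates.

#1 T + V = -15 + 13 = -2 — holds.
#2 8 / 8 = 1, so 8 divides 8 — holds.
#3 values 11, -12, 12, -15 are pairwise distinct — holds.
#4 X − V = 8 − 13 = -5 — holds.
#5 U + X = -8 + 8 = 0 — holds.
#6 values -12 < -8 < 12 — holds.
#7 S + X = -9 + 8 = -1; -1 < 0, bound 0 not met — does not hold.
#8 U + X = -8 + 8 = 0; 0 ≤ 3, bound 3 not met — does not hold.
#9 T + V = -15 + 13 = -2, not -5 — does not hold.
#10 values -9, 12, 13, 11 are pairwise distinct — holds.
#11 |13 − (-12)| = 25 — holds.
#12 W × S = 12 × (-9) = -108 — holds.

No — constraints 7, 8, and 9 are not satisfied.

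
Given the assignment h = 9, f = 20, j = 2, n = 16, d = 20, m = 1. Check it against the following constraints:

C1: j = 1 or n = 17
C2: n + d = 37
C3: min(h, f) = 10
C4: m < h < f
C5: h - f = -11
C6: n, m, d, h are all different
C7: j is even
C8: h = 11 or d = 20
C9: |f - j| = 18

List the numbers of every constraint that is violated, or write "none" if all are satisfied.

C1: j = 2 ≠ 1 and n = 16 ≠ 17; both disjuncts false — violated.
C2: n + d = 16 + 20 = 36, not 37 — violated.
C3: min(9, 20) = 9, not 10 — violated.
C4: values 1 < 9 < 20 — satisfied.
C5: h - f = 9 - 20 = -11 — satisfied.
C6: values 16, 1, 20, 9 are pairwise distinct — satisfied.
C7: j = 2 is even — satisfied.
C8: h = 9 ≠ 11, but d = 20 = 20 (second disjunct) — satisfied.
C9: |20 - 2| = 18 — satisfied.

Constraints 1, 2, and 3 do not hold.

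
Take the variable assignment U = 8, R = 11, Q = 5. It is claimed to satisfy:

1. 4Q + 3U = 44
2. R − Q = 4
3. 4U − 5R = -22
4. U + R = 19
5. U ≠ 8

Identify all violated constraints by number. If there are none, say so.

No — constraints 2, 3, 5 are not satisfied.

1. 4Q + 3U = 4(5) + 3(8) = 44  true
2. R − Q = 11 − 5 = 6, not 4  false
3. 4U − 5R = 4(8) − 5(11) = -23, not -22  false
4. U + R = 8 + 11 = 19  true
5. U = 8, but 8 is required to differ  false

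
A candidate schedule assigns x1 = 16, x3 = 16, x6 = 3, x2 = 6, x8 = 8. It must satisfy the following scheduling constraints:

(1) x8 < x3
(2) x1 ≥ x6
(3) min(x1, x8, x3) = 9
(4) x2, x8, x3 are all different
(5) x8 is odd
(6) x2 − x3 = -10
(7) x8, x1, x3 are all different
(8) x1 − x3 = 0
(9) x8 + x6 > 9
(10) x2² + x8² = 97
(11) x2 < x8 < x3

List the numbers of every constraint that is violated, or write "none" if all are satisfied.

(1) x8 = 8, x3 = 16; 8 < 16  ✔
(2) x1 = 16, x6 = 3; 16 ≥ 3  ✔
(3) min(16, 8, 16) = 8, not 9  ✘
(4) values 6, 8, 16 are pairwise distinct  ✔
(5) x8 = 8 is even  ✘
(6) x2 − x3 = 6 − 16 = -10  ✔
(7) x1 = x3 = 16, not all different  ✘
(8) x1 − x3 = 16 − 16 = 0  ✔
(9) x8 + x6 = 8 + 3 = 11; 11 > 9  ✔
(10) x2² + x8² = 6² + 8² = 36 + 64 = 100, not 97  ✘
(11) values 6 < 8 < 16  ✔

No — constraints 3, 5, 7, 10 are not satisfied.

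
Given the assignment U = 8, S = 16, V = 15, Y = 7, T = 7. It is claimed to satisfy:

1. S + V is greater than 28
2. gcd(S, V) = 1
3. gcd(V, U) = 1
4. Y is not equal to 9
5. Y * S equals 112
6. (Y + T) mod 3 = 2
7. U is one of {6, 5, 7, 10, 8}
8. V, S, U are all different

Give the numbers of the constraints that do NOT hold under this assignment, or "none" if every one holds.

1. S + V = 16 + 15 = 31; 31 > 28  ✔
2. gcd(16, 15) = 1  ✔
3. gcd(15, 8) = 1  ✔
4. Y = 7, and 7 ≠ 9  ✔
5. Y * S = 7 * 16 = 112  ✔
6. Y + T = 14; 14 mod 3 = 2  ✔
7. U = 8 is in {6, 5, 7, 10, 8}  ✔
8. values 15, 16, 8 are pairwise distinct  ✔

All constraints are satisfied.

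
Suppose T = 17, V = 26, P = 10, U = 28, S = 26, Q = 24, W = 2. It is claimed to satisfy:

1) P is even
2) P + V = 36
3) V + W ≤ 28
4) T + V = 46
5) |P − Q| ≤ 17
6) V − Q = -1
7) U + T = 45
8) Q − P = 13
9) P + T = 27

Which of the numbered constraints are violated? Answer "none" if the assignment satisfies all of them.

Violated: 4, 6, 8.

1) P = 10 is even — satisfied.
2) P + V = 10 + 26 = 36 — satisfied.
3) V + W = 26 + 2 = 28; 28 ≤ 28 — satisfied.
4) T + V = 17 + 26 = 43, not 46 — violated.
5) |10 − 24| = 14; 14 ≤ 17 — satisfied.
6) V − Q = 26 − 24 = 2, not -1 — violated.
7) U + T = 28 + 17 = 45 — satisfied.
8) Q − P = 24 − 10 = 14, not 13 — violated.
9) P + T = 10 + 17 = 27 — satisfied.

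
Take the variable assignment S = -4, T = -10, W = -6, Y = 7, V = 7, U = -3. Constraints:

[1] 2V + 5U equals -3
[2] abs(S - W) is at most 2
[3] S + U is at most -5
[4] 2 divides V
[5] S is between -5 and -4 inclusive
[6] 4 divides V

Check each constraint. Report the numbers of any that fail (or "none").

[1] 2V + 5U = 2(7) + 5(-3) = -1, not -3 — fails.
[2] abs(-4 - (-6)) = 2; 2 ≤ 2 — holds.
[3] S + U = -4 + (-3) = -7; -7 ≤ -5 — holds.
[4] 7 = 2*3 + 1, so 2 does not divide 7 — fails.
[5] S = -4 lies in [-5, -4] — holds.
[6] 7 = 4*1 + 3, so 4 does not divide 7 — fails.

Violated: 1, 4, and 6.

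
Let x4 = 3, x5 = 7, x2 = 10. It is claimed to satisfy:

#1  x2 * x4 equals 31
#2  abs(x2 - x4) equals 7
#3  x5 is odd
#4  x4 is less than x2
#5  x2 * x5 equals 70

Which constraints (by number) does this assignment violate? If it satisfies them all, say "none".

#1 x2 * x4 = 10 * 3 = 30, not 31  no
#2 abs(10 - 3) = 7  yes
#3 x5 = 7 is odd  yes
#4 x4 = 3, x2 = 10; 3 < 10  yes
#5 x2 * x5 = 10 * 7 = 70  yes

No — constraint 1 is not satisfied.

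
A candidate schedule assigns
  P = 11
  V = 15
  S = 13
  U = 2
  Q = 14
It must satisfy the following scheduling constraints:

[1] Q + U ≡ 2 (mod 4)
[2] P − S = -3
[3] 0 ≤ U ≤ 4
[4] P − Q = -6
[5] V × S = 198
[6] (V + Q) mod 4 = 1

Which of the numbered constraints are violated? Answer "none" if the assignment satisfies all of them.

[1] Q + U = 16; 16 mod 4 = 0, not 2  false
[2] P − S = 11 − 13 = -2, not -3  false
[3] U = 2 lies in [0, 4]  true
[4] P − Q = 11 − 14 = -3, not -6  false
[5] V × S = 15 × 13 = 195, not 198  false
[6] V + Q = 29; 29 mod 4 = 1  true

No — constraints 1, 2, 4, 5 are not satisfied.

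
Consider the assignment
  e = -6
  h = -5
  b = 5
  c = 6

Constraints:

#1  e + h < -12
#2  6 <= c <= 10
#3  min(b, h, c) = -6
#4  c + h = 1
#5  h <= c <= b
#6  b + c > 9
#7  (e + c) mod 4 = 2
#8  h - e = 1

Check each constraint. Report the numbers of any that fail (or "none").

#1 e + h = -6 + (-5) = -11; -11 ≥ -12, bound -12 not met  no
#2 c = 6 lies in [6, 10]  yes
#3 min(5, -5, 6) = -5, not -6  no
#4 c + h = 6 + (-5) = 1  yes
#5 values -5, 6, 5; c = 6 is not <= b = 5  no
#6 b + c = 5 + 6 = 11; 11 > 9  yes
#7 e + c = 0; 0 mod 4 = 0, not 2  no
#8 h - e = -5 - (-6) = 1  yes

Violated: 1, 3, 5, and 7.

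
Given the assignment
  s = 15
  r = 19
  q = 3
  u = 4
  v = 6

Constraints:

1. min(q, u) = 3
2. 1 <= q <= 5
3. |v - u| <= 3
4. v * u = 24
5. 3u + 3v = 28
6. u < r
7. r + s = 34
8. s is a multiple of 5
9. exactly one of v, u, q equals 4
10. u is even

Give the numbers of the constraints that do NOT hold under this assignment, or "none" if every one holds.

The assignment fails constraint 5.

1. min(3, 4) = 3  yes
2. q = 3 lies in [1, 5]  yes
3. |6 - 4| = 2; 2 ≤ 3  yes
4. v * u = 6 * 4 = 24  yes
5. 3u + 3v = 3(4) + 3(6) = 30, not 28  no
6. u = 4, r = 19; 4 < 19  yes
7. r + s = 19 + 15 = 34  yes
8. 15 / 5 = 3, so 5 divides 15  yes
9. v=6, u=4, q=3; 1 of them equals 4  yes
10. u = 4 is even  yes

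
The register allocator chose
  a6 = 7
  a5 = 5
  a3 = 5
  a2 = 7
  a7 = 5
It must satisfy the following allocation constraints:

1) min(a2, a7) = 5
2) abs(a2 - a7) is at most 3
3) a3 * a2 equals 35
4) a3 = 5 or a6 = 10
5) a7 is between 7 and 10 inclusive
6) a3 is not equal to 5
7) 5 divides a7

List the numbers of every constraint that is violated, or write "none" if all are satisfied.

The assignment fails constraints 5 and 6.

1) min(7, 5) = 5 — OK.
2) abs(7 - 5) = 2; 2 ≤ 3 — OK.
3) a3 * a2 = 5 * 7 = 35 — OK.
4) a3 = 5 = 5 (first disjunct) — OK.
5) a7 = 5 is outside [7, 10] — violated.
6) a3 = 5, but 5 is required to differ — violated.
7) 5 / 5 = 1, so 5 divides 5 — OK.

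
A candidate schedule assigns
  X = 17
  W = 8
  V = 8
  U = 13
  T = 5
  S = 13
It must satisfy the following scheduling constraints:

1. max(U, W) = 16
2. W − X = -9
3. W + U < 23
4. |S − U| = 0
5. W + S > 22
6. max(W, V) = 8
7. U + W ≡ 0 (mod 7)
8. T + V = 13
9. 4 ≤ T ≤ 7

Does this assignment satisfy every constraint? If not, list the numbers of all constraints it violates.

No — constraints 1 and 5 are not satisfied.

1. max(13, 8) = 13, not 16  false
2. W − X = 8 − 17 = -9  true
3. W + U = 8 + 13 = 21; 21 < 23  true
4. |13 − 13| = 0  true
5. W + S = 8 + 13 = 21; 21 ≤ 22, bound 22 not met  false
6. max(8, 8) = 8  true
7. U + W = 21; 21 mod 7 = 0  true
8. T + V = 5 + 8 = 13  true
9. T = 5 lies in [4, 7]  true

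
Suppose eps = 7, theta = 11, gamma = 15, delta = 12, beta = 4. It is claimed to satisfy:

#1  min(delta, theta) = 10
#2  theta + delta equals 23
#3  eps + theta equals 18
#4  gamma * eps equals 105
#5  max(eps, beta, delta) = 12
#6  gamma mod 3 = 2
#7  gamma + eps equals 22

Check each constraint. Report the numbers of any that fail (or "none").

Constraints 1 and 6 do not hold.

#1 min(12, 11) = 11, not 10 — does not hold.
#2 theta + delta = 11 + 12 = 23 — holds.
#3 eps + theta = 7 + 11 = 18 — holds.
#4 gamma * eps = 15 * 7 = 105 — holds.
#5 max(7, 4, 12) = 12 — holds.
#6 15 mod 3 = 0, not 2 — does not hold.
#7 gamma + eps = 15 + 7 = 22 — holds.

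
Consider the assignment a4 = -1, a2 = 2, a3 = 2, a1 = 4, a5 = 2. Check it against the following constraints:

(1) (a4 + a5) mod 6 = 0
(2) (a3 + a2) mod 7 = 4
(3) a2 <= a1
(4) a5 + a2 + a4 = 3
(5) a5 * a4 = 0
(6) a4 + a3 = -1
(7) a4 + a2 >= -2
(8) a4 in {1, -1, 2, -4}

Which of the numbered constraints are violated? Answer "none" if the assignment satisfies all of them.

Constraints 1, 5, 6 are violated.

(1) a4 + a5 = 1; 1 mod 6 = 1, not 0  fails
(2) a3 + a2 = 4; 4 mod 7 = 4  holds
(3) a2 = 2, a1 = 4; 2 ≤ 4  holds
(4) a5 + a2 + a4 = 2 + 2 + (-1) = 3  holds
(5) a5 * a4 = 2 * (-1) = -2, not 0  fails
(6) a4 + a3 = -1 + 2 = 1, not -1  fails
(7) a4 + a2 = -1 + 2 = 1; 1 ≥ -2  holds
(8) a4 = -1 is in {1, -1, 2, -4}  holds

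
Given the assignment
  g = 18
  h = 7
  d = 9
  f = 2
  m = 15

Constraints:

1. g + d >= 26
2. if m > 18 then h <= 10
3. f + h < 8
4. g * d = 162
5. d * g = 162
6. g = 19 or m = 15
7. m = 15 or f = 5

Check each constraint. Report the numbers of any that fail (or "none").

Violated: 3.

1. g + d = 18 + 9 = 27; 27 ≥ 26 — satisfied.
2. m = 15, not > 18; antecedent false, conditional vacuously true — satisfied.
3. f + h = 2 + 7 = 9; 9 ≥ 8, bound 8 not met — violated.
4. g * d = 18 * 9 = 162 — satisfied.
5. d * g = 9 * 18 = 162 — satisfied.
6. g = 18 ≠ 19, but m = 15 = 15 (second disjunct) — satisfied.
7. m = 15 = 15 (first disjunct) — satisfied.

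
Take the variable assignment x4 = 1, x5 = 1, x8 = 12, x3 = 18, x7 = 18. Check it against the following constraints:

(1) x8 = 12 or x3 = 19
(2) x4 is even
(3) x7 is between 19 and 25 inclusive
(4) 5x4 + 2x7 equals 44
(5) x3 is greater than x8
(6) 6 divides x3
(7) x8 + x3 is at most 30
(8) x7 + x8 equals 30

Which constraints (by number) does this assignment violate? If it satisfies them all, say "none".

(1) x8 = 12 = 12 (first disjunct) — OK.
(2) x4 = 1 is odd — violated.
(3) x7 = 18 is outside [19, 25] — violated.
(4) 5x4 + 2x7 = 5(1) + 2(18) = 41, not 44 — violated.
(5) x3 = 18, x8 = 12; 18 > 12 — OK.
(6) 18 / 6 = 3, so 6 divides 18 — OK.
(7) x8 + x3 = 12 + 18 = 30; 30 ≤ 30 — OK.
(8) x7 + x8 = 18 + 12 = 30 — OK.

Constraints 2, 3, and 4 do not hold.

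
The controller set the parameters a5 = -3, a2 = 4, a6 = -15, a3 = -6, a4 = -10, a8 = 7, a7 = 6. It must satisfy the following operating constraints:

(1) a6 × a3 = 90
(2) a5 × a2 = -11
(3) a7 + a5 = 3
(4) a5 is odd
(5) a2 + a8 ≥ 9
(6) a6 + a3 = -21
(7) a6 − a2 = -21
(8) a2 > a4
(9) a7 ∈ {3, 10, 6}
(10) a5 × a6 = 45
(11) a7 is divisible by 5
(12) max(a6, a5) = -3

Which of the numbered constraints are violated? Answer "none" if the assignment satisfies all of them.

(1) a6 × a3 = -15 × (-6) = 90 — satisfied.
(2) a5 × a2 = -3 × 4 = -12, not -11 — violated.
(3) a7 + a5 = 6 + (-3) = 3 — satisfied.
(4) a5 = -3 is odd — satisfied.
(5) a2 + a8 = 4 + 7 = 11; 11 ≥ 9 — satisfied.
(6) a6 + a3 = -15 + (-6) = -21 — satisfied.
(7) a6 − a2 = -15 − 4 = -19, not -21 — violated.
(8) a2 = 4, a4 = -10; 4 > -10 — satisfied.
(9) a7 = 6 is in {3, 10, 6} — satisfied.
(10) a5 × a6 = -3 × (-15) = 45 — satisfied.
(11) 6 = 5×1 + 1, so 5 does not divide 6 — violated.
(12) max(-15, -3) = -3 — satisfied.

No — constraints 2, 7, and 11 are not satisfied.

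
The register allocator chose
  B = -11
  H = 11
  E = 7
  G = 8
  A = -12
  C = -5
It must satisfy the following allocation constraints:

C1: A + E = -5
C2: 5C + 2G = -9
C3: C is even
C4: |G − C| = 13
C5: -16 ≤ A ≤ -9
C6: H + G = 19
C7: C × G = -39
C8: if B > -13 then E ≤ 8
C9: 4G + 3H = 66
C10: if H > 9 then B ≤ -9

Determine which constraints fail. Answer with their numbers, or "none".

C1: A + E = -12 + 7 = -5  ✔
C2: 5C + 2G = 5(-5) + 2(8) = -9  ✔
C3: C = -5 is odd  ✘
C4: |8 − (-5)| = 13  ✔
C5: A = -12 lies in [-16, -9]  ✔
C6: H + G = 11 + 8 = 19  ✔
C7: C × G = -5 × 8 = -40, not -39  ✘
C8: B = -11 > -13, so we need E ≤ 8; E = 7 ≤ 8  ✔
C9: 4G + 3H = 4(8) + 3(11) = 65, not 66  ✘
C10: H = 11 > 9, so we need B ≤ -9; B = -11 ≤ -9  ✔

The assignment fails constraints 3, 7, 9.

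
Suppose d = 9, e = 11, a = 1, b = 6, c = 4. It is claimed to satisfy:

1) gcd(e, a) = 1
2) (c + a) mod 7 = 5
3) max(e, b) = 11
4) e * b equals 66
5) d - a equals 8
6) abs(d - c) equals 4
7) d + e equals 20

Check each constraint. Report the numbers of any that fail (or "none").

Constraint 6 does not hold.

1) gcd(11, 1) = 1 — OK.
2) c + a = 5; 5 mod 7 = 5 — OK.
3) max(11, 6) = 11 — OK.
4) e * b = 11 * 6 = 66 — OK.
5) d - a = 9 - 1 = 8 — OK.
6) abs(9 - 4) = 5, not 4 — violated.
7) d + e = 9 + 11 = 20 — OK.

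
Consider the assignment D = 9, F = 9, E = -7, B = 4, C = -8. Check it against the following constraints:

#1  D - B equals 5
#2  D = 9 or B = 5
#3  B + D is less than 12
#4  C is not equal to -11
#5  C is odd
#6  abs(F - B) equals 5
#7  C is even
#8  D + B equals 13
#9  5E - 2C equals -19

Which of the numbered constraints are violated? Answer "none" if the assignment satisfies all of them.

#1 D - B = 9 - 4 = 5  ✓
#2 D = 9 = 9 (first disjunct)  ✓
#3 B + D = 4 + 9 = 13; 13 ≥ 12, bound 12 not met  ✗
#4 C = -8, and -8 ≠ -11  ✓
#5 C = -8 is even  ✗
#6 abs(9 - 4) = 5  ✓
#7 C = -8 is even  ✓
#8 D + B = 9 + 4 = 13  ✓
#9 5E - 2C = 5(-7) - 2(-8) = -19  ✓

Constraints 3 and 5 do not hold.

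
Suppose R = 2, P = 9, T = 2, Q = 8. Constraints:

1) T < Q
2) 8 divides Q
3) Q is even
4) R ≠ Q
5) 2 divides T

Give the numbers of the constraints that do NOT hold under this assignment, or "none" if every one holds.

1) T = 2, Q = 8; 2 < 8  yes
2) 8 / 8 = 1, so 8 divides 8  yes
3) Q = 8 is even  yes
4) R = 2, Q = 8; distinct  yes
5) 2 / 2 = 1, so 2 divides 2  yes

All constraints are satisfied.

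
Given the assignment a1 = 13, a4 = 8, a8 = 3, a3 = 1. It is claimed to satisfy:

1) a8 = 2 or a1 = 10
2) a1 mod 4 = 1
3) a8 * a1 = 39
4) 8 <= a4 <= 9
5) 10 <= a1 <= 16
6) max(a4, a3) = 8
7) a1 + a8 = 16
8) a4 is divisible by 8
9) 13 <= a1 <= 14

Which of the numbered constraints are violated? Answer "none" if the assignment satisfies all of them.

1) a8 = 3 ≠ 2 and a1 = 13 ≠ 10; both disjuncts false — violated.
2) 13 mod 4 = 1 — satisfied.
3) a8 * a1 = 3 * 13 = 39 — satisfied.
4) a4 = 8 lies in [8, 9] — satisfied.
5) a1 = 13 lies in [10, 16] — satisfied.
6) max(8, 1) = 8 — satisfied.
7) a1 + a8 = 13 + 3 = 16 — satisfied.
8) 8 / 8 = 1, so 8 divides 8 — satisfied.
9) a1 = 13 lies in [13, 14] — satisfied.

The assignment fails constraint 1.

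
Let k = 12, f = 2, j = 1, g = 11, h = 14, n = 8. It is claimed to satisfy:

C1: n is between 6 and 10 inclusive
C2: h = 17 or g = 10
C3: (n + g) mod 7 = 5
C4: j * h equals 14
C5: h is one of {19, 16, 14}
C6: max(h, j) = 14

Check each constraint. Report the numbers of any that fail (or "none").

C1: n = 8 lies in [6, 10]  OK
C2: h = 14 ≠ 17 and g = 11 ≠ 10; both disjuncts false  FAIL
C3: n + g = 19; 19 mod 7 = 5  OK
C4: j * h = 1 * 14 = 14  OK
C5: h = 14 is in {19, 16, 14}  OK
C6: max(14, 1) = 14  OK

Constraint 2 is violated.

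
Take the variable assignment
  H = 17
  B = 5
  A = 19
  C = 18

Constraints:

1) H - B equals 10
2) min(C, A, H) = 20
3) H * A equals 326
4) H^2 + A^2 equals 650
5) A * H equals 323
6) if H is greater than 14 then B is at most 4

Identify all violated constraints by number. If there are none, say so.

Constraints 1, 2, 3, and 6 are violated.

1) H - B = 17 - 5 = 12, not 10 — does not hold.
2) min(18, 19, 17) = 17, not 20 — does not hold.
3) H * A = 17 * 19 = 323, not 326 — does not hold.
4) H^2 + A^2 = 17^2 + 19^2 = 289 + 361 = 650 — holds.
5) A * H = 19 * 17 = 323 — holds.
6) H = 17 > 14, so we need B ≤ 4; but B = 5 > 4 — does not hold.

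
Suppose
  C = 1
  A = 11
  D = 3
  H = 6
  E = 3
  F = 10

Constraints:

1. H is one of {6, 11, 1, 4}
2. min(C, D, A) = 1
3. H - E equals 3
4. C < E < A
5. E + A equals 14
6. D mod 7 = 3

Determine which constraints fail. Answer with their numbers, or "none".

All constraints are satisfied.

1. H = 6 is in {6, 11, 1, 4}  true
2. min(1, 3, 11) = 1  true
3. H - E = 6 - 3 = 3  true
4. values 1 < 3 < 11  true
5. E + A = 3 + 11 = 14  true
6. 3 mod 7 = 3  true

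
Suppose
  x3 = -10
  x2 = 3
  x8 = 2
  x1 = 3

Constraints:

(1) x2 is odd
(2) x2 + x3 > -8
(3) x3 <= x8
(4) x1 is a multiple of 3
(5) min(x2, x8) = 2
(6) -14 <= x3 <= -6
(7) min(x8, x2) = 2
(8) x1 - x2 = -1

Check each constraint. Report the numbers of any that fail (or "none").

(1) x2 = 3 is odd — holds.
(2) x2 + x3 = 3 + (-10) = -7; -7 > -8 — holds.
(3) x3 = -10, x8 = 2; -10 ≤ 2 — holds.
(4) 3 / 3 = 1, so 3 divides 3 — holds.
(5) min(3, 2) = 2 — holds.
(6) x3 = -10 lies in [-14, -6] — holds.
(7) min(2, 3) = 2 — holds.
(8) x1 - x2 = 3 - 3 = 0, not -1 — does not hold.

Constraint 8 is violated.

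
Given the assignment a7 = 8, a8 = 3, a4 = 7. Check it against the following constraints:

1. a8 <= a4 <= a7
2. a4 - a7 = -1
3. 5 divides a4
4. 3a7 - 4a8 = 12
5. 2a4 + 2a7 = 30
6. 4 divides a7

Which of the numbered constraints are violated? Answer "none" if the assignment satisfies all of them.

No — constraint 3 is not satisfied.

1. values 3 <= 7 <= 8  OK
2. a4 - a7 = 7 - 8 = -1  OK
3. 7 = 5*1 + 2, so 5 does not divide 7  FAIL
4. 3a7 - 4a8 = 3(8) - 4(3) = 12  OK
5. 2a4 + 2a7 = 2(7) + 2(8) = 30  OK
6. 8 / 4 = 2, so 4 divides 8  OK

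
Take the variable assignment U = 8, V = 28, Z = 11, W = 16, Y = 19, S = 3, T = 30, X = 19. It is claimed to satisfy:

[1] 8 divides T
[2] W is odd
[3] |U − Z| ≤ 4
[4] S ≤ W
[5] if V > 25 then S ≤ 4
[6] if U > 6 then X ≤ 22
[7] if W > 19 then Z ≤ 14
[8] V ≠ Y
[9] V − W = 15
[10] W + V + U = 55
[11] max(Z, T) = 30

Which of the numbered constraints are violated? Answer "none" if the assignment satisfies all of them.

[1] 30 = 8×3 + 6, so 8 does not divide 30 — fails.
[2] W = 16 is even — fails.
[3] |8 − 11| = 3; 3 ≤ 4 — holds.
[4] S = 3, W = 16; 3 ≤ 16 — holds.
[5] V = 28 > 25, so we need S ≤ 4; S = 3 ≤ 4 — holds.
[6] U = 8 > 6, so we need X ≤ 22; X = 19 ≤ 22 — holds.
[7] W = 16, not > 19; antecedent false, conditional vacuously true — holds.
[8] V = 28, Y = 19; distinct — holds.
[9] V − W = 28 − 16 = 12, not 15 — fails.
[10] W + V + U = 16 + 28 + 8 = 52, not 55 — fails.
[11] max(11, 30) = 30 — holds.

Constraints 1, 2, 9, 10 are violated.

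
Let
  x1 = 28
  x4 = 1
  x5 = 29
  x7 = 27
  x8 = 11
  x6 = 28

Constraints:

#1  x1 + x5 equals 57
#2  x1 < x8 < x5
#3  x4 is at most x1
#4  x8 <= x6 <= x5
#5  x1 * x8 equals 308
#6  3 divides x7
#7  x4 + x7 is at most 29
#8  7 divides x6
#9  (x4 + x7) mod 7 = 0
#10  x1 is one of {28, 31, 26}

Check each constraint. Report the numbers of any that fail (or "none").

No — constraint 2 is not satisfied.

#1 x1 + x5 = 28 + 29 = 57 — holds.
#2 values 28, 11, 29; x1 = 28 is not < x8 = 11 — fails.
#3 x4 = 1, x1 = 28; 1 ≤ 28 — holds.
#4 values 11 <= 28 <= 29 — holds.
#5 x1 * x8 = 28 * 11 = 308 — holds.
#6 27 / 3 = 9, so 3 divides 27 — holds.
#7 x4 + x7 = 1 + 27 = 28; 28 ≤ 29 — holds.
#8 28 / 7 = 4, so 7 divides 28 — holds.
#9 x4 + x7 = 28; 28 mod 7 = 0 — holds.
#10 x1 = 28 is in {28, 31, 26} — holds.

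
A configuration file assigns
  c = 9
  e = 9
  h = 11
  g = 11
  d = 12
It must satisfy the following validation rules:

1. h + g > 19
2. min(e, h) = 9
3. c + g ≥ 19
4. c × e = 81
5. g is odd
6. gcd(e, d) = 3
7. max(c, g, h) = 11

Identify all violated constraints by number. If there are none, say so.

1. h + g = 11 + 11 = 22; 22 > 19 — OK.
2. min(9, 11) = 9 — OK.
3. c + g = 9 + 11 = 20; 20 ≥ 19 — OK.
4. c × e = 9 × 9 = 81 — OK.
5. g = 11 is odd — OK.
6. gcd(9, 12) = 3 — OK.
7. max(9, 11, 11) = 11 — OK.

No violations.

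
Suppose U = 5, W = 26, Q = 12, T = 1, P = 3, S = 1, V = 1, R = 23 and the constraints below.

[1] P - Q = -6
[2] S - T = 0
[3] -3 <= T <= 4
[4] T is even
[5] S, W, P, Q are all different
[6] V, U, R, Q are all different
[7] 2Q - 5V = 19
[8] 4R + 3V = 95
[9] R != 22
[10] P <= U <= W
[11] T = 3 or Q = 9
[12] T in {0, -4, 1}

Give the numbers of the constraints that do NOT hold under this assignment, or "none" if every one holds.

The assignment fails constraints 1, 4, 11.

[1] P - Q = 3 - 12 = -9, not -6  FAIL
[2] S - T = 1 - 1 = 0  OK
[3] T = 1 lies in [-3, 4]  OK
[4] T = 1 is odd  FAIL
[5] values 1, 26, 3, 12 are pairwise distinct  OK
[6] values 1, 5, 23, 12 are pairwise distinct  OK
[7] 2Q - 5V = 2(12) - 5(1) = 19  OK
[8] 4R + 3V = 4(23) + 3(1) = 95  OK
[9] R = 23, and 23 ≠ 22  OK
[10] values 3 <= 5 <= 26  OK
[11] T = 1 ≠ 3 and Q = 12 ≠ 9; both disjuncts false  FAIL
[12] T = 1 is in {0, -4, 1}  OK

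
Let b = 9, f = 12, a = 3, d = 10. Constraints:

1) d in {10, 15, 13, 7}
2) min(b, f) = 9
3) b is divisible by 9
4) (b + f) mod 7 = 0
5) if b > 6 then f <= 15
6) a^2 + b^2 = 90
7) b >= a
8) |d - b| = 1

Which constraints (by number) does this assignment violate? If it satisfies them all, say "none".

None — every constraint holds.

1) d = 10 is in {10, 15, 13, 7} — holds.
2) min(9, 12) = 9 — holds.
3) 9 / 9 = 1, so 9 divides 9 — holds.
4) b + f = 21; 21 mod 7 = 0 — holds.
5) b = 9 > 6, so we need f ≤ 15; f = 12 ≤ 15 — holds.
6) a^2 + b^2 = 3^2 + 9^2 = 9 + 81 = 90 — holds.
7) b = 9, a = 3; 9 ≥ 3 — holds.
8) |10 - 9| = 1 — holds.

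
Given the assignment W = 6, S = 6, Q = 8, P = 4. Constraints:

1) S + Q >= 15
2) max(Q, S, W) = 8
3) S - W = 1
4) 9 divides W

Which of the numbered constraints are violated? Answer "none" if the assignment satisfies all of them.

1) S + Q = 6 + 8 = 14; 14 < 15, bound 15 not met — fails.
2) max(8, 6, 6) = 8 — holds.
3) S - W = 6 - 6 = 0, not 1 — fails.
4) 6 = 9*0 + 6, so 9 does not divide 6 — fails.

The assignment fails constraints 1, 3, and 4.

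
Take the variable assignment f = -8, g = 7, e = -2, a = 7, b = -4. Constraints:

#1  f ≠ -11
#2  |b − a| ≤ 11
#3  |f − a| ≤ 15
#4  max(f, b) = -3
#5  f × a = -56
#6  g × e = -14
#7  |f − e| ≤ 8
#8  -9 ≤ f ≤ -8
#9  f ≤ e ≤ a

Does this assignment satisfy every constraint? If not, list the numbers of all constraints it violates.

#1 f = -8, and -8 ≠ -11 — OK.
#2 |-4 − 7| = 11; 11 ≤ 11 — OK.
#3 |-8 − 7| = 15; 15 ≤ 15 — OK.
#4 max(-8, -4) = -4, not -3 — violated.
#5 f × a = -8 × 7 = -56 — OK.
#6 g × e = 7 × (-2) = -14 — OK.
#7 |-8 − (-2)| = 6; 6 ≤ 8 — OK.
#8 f = -8 lies in [-9, -8] — OK.
#9 values -8 ≤ -2 ≤ 7 — OK.

Constraint 4 is violated.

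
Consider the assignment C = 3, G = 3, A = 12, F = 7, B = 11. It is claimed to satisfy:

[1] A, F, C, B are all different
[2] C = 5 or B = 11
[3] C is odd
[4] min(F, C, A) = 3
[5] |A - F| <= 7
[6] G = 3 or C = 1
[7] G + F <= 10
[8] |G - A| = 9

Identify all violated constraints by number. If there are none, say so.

[1] values 12, 7, 3, 11 are pairwise distinct  OK
[2] C = 3 ≠ 5, but B = 11 = 11 (second disjunct)  OK
[3] C = 3 is odd  OK
[4] min(7, 3, 12) = 3  OK
[5] |12 - 7| = 5; 5 ≤ 7  OK
[6] G = 3 = 3 (first disjunct)  OK
[7] G + F = 3 + 7 = 10; 10 ≤ 10  OK
[8] |3 - 12| = 9  OK

All constraints are satisfied.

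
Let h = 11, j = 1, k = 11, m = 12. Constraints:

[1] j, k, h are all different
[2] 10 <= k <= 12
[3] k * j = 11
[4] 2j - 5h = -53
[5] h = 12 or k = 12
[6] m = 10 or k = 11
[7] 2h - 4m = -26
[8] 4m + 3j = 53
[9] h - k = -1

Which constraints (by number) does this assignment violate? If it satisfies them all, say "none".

Constraints 1, 5, 8, and 9 are violated.

[1] k = h = 11, not all different — violated.
[2] k = 11 lies in [10, 12] — satisfied.
[3] k * j = 11 * 1 = 11 — satisfied.
[4] 2j - 5h = 2(1) - 5(11) = -53 — satisfied.
[5] h = 11 ≠ 12 and k = 11 ≠ 12; both disjuncts false — violated.
[6] m = 12 ≠ 10, but k = 11 = 11 (second disjunct) — satisfied.
[7] 2h - 4m = 2(11) - 4(12) = -26 — satisfied.
[8] 4m + 3j = 4(12) + 3(1) = 51, not 53 — violated.
[9] h - k = 11 - 11 = 0, not -1 — violated.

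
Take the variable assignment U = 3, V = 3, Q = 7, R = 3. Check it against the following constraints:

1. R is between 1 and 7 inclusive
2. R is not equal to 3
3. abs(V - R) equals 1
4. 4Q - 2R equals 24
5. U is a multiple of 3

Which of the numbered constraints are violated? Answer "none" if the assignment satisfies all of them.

Constraints 2, 3, 4 do not hold.

1. R = 3 lies in [1, 7]  OK
2. R = 3, but 3 is required to differ  FAIL
3. abs(3 - 3) = 0, not 1  FAIL
4. 4Q - 2R = 4(7) - 2(3) = 22, not 24  FAIL
5. 3 / 3 = 1, so 3 divides 3  OK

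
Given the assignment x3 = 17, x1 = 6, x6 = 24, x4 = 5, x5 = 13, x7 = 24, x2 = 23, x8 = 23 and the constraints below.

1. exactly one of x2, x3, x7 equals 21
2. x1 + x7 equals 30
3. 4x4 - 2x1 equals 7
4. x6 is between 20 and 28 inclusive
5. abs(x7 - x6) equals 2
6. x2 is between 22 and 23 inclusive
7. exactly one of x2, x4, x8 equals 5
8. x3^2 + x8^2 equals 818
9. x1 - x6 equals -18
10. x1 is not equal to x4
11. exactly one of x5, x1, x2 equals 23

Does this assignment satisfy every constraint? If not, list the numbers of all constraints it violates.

1. x2=23, x3=17, x7=24; 0 of them equal 21, not exactly one — fails.
2. x1 + x7 = 6 + 24 = 30 — holds.
3. 4x4 - 2x1 = 4(5) - 2(6) = 8, not 7 — fails.
4. x6 = 24 lies in [20, 28] — holds.
5. abs(24 - 24) = 0, not 2 — fails.
6. x2 = 23 lies in [22, 23] — holds.
7. x2=23, x4=5, x8=23; 1 of them equals 5 — holds.
8. x3^2 + x8^2 = 17^2 + 23^2 = 289 + 529 = 818 — holds.
9. x1 - x6 = 6 - 24 = -18 — holds.
10. x1 = 6, x4 = 5; distinct — holds.
11. x5=13, x1=6, x2=23; 1 of them equals 23 — holds.

Constraints 1, 3, 5 are violated.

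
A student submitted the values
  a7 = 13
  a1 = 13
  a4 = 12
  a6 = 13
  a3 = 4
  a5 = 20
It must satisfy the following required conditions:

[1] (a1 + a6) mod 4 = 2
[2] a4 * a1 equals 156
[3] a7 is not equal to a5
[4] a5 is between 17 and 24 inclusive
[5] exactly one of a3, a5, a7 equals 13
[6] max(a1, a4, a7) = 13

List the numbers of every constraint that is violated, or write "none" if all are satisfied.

[1] a1 + a6 = 26; 26 mod 4 = 2 — holds.
[2] a4 * a1 = 12 * 13 = 156 — holds.
[3] a7 = 13, a5 = 20; distinct — holds.
[4] a5 = 20 lies in [17, 24] — holds.
[5] a3=4, a5=20, a7=13; 1 of them equals 13 — holds.
[6] max(13, 12, 13) = 13 — holds.

The assignment satisfies every constraint.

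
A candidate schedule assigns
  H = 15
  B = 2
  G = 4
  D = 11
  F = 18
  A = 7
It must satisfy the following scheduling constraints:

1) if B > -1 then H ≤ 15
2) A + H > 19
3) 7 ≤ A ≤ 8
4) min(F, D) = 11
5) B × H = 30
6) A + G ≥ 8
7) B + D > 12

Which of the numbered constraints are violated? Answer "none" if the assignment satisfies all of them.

1) B = 2 > -1, so we need H ≤ 15; H = 15 ≤ 15 — satisfied.
2) A + H = 7 + 15 = 22; 22 > 19 — satisfied.
3) A = 7 lies in [7, 8] — satisfied.
4) min(18, 11) = 11 — satisfied.
5) B × H = 2 × 15 = 30 — satisfied.
6) A + G = 7 + 4 = 11; 11 ≥ 8 — satisfied.
7) B + D = 2 + 11 = 13; 13 > 12 — satisfied.

All constraints are satisfied.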